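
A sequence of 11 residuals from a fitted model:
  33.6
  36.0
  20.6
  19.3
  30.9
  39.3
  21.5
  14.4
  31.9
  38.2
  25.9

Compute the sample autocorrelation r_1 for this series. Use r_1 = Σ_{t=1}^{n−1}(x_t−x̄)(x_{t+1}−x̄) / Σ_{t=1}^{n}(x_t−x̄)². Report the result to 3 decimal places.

0.053

Mean x̄ = (33.6 + 36.0 + 20.6 + 19.3 + 30.9 + 39.3 + 21.5 + 14.4 + 31.9 + 38.2 + 25.9)/11 = 28.3273
Numerator Σ_{t=1}^{10}(x_t−x̄)(x_{t+1}−x̄) = 37.6502
Denominator Σ(x_t−x̄)² = 711.6018
r_1 = 37.6502 / 711.6018 = 0.053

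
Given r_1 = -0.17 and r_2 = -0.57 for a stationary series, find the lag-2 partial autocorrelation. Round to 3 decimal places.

-0.617

φ_{22} = (r_2 − r_1²) / (1 − r_1²)
r_1² = (-0.17)² = 0.0289
Numerator = -0.57 − 0.0289 = -0.5989; denominator = 1 − 0.0289 = 0.9711
φ_{22} = -0.5989 / 0.9711 = -0.617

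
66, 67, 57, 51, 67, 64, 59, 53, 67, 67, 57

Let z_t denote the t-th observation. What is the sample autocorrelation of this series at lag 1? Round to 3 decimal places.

-0.062

Mean z̄ = (66 + 67 + 57 + 51 + 67 + 64 + 59 + 53 + 67 + 67 + 57)/11 = 61.3636
Numerator Σ_{t=1}^{10}(z_t−z̄)(z_{t+1}−z̄) = -23.2231
Denominator Σ(z_t−z̄)² = 376.5455
r_1 = -23.2231 / 376.5455 = -0.062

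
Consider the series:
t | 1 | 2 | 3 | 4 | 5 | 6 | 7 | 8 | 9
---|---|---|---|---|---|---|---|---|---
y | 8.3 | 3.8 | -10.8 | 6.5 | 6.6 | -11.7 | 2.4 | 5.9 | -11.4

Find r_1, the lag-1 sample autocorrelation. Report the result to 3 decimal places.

-0.329

Mean ȳ = (8.3 + 3.8 − 10.8 + 6.5 + 6.6 − 11.7 + 2.4 + 5.9 − 11.4)/9 = -0.0444
Numerator Σ_{t=1}^{8}(y_t−ȳ)(y_{t+1}−ȳ) = -195.0820
Denominator Σ(y_t−ȳ)² = 593.1822
r_1 = -195.0820 / 593.1822 = -0.329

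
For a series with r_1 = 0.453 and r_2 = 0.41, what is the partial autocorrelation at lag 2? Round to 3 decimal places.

φ_{22} = (r_2 − r_1²) / (1 − r_1²)
r_1² = (0.453)² = 0.205209
Numerator = 0.41 − 0.2052 = 0.2048; denominator = 1 − 0.2052 = 0.7948
φ_{22} = 0.2048 / 0.7948 = 0.258

0.258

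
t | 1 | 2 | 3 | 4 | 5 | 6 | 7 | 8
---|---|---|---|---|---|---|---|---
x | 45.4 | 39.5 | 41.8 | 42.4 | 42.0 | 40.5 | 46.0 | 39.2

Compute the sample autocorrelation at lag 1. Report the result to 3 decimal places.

Mean x̄ = (45.4 + 39.5 + 41.8 + 42.4 + 42.0 + 40.5 + 46.0 + 39.2)/8 = 42.1000
Deviations from mean: 3.3000, -2.6000, -0.3000, 0.3000, -0.1000, -1.6000, 3.9000, -2.9000
Σ(x_t−x̄)(x_{t+1}−x̄) = (-8.5800) + (0.7800) + (-0.0900) + (-0.0300) + (0.1600) + (-6.2400) + (-11.3100) = -25.3100
Denominator Σ(x_t−x̄)² = 44.0200
r_1 = -25.3100 / 44.0200 = -0.575

-0.575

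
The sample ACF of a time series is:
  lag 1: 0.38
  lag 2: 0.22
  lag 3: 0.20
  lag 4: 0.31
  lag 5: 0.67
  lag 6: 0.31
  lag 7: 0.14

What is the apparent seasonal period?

The largest autocorrelation is r_5 = 0.67; the remaining lags stay at or below 0.38. The elevated value at lag 1 (0.38), dropping to 0.22 at lag 2, reflects decaying short-term dependence rather than seasonality.
The dominant spike at lag 5 indicates a seasonal period of 5.

5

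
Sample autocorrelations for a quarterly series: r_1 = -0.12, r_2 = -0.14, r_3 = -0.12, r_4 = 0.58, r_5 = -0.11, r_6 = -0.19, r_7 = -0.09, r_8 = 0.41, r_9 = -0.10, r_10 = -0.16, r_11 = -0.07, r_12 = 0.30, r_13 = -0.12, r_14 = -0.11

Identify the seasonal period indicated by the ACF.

4

The largest autocorrelation is r_4 = 0.58, with weaker echoes at lags 8 (0.41) and 12 (0.30); the remaining lags stay at or below -0.07.
The dominant spike at lag 4 indicates a seasonal period of 4.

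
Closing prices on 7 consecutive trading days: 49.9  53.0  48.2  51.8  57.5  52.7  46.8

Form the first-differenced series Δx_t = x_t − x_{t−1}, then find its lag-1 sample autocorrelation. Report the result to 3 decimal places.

-0.083

First differences Δx: 3.1, -4.8, 3.6, 5.7, -4.8, -5.9
Mean of differences = -0.5167
Numerator Σ(Δx_t−Δx̄)(Δx_{t+1}−Δx̄) = -11.1019
Denominator Σ(Δx_t−Δx̄)² = 134.3483
r_1(Δx) = -11.1019 / 134.3483 = -0.083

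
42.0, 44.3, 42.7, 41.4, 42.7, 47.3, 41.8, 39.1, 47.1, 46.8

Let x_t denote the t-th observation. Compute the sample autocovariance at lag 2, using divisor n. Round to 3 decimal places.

-4.370

Mean x̄ = (42.0 + 44.3 + 42.7 + 41.4 + 42.7 + 47.3 + 41.8 + 39.1 + 47.1 + 46.8)/10 = 43.5200
Σ_{t=1}^{8}(x_t−x̄)(x_{t+2}−x̄) = -43.7008
γ_2 = -43.7008 / 10 = -4.370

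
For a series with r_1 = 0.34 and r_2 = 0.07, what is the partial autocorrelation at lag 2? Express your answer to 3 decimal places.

φ_{22} = (r_2 − r_1²) / (1 − r_1²)
r_1² = (0.34)² = 0.1156
Numerator = 0.07 − 0.1156 = -0.0456; denominator = 1 − 0.1156 = 0.8844
φ_{22} = -0.0456 / 0.8844 = -0.052

-0.052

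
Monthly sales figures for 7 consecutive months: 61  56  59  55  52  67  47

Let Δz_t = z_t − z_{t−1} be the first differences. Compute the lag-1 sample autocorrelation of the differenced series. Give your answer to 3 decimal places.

-0.522

First differences Δz: -5, 3, -4, -3, 15, -20
Mean of differences = -2.3333
Numerator Σ(Δz_t−Δz̄)(Δz_{t+1}−Δz̄) = -339.7778
Denominator Σ(Δz_t−Δz̄)² = 651.3333
r_1(Δz) = -339.7778 / 651.3333 = -0.522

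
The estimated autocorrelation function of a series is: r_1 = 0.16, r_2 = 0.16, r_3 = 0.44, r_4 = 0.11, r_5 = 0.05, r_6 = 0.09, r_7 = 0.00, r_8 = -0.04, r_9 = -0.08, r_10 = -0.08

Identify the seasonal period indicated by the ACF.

The largest autocorrelation is r_3 = 0.44; the remaining lags stay at or below 0.16.
The dominant spike at lag 3 indicates a seasonal period of 3.

3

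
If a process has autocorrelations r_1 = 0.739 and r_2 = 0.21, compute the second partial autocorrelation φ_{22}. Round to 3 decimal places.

φ_{22} = (r_2 − r_1²) / (1 − r_1²)
r_1² = (0.739)² = 0.546121
Numerator = 0.21 − 0.5461 = -0.3361; denominator = 1 − 0.5461 = 0.4539
φ_{22} = -0.3361 / 0.4539 = -0.741

-0.741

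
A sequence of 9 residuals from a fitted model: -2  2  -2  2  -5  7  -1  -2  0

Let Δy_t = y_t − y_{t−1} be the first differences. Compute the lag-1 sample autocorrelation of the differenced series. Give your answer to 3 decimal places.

-0.753

First differences Δy: 4, -4, 4, -7, 12, -8, -1, 2
Mean of differences = 0.2500
Numerator Σ(Δy_t−Δȳ)(Δy_{t+1}−Δȳ) = -233.0625
Denominator Σ(Δy_t−Δȳ)² = 309.5000
r_1(Δy) = -233.0625 / 309.5000 = -0.753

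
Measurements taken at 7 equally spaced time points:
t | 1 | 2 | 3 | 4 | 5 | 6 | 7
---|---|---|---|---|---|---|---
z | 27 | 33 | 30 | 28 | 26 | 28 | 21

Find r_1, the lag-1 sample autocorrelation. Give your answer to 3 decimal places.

0.085

Mean z̄ = (27 + 33 + 30 + 28 + 26 + 28 + 21)/7 = 27.5714
Deviations from mean: -0.5714, 5.4286, 2.4286, 0.4286, -1.5714, 0.4286, -6.5714
Σ(z_t−z̄)(z_{t+1}−z̄) = (-3.1020) + (13.1837) + (1.0408) + (-0.6735) + (-0.6735) + (-2.8163) = 6.9592
Denominator Σ(z_t−z̄)² = 81.7143
r_1 = 6.9592 / 81.7143 = 0.085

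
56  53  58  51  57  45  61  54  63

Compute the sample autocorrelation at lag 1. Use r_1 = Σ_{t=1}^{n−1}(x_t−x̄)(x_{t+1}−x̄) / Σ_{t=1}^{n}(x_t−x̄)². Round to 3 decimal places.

-0.513

Mean x̄ = (56 + 53 + 58 + 51 + 57 + 45 + 61 + 54 + 63)/9 = 55.3333
Numerator Σ_{t=1}^{8}(x_t−x̄)(x_{t+1}−x̄) = -120.1111
Denominator Σ(x_t−x̄)² = 234.0000
r_1 = -120.1111 / 234.0000 = -0.513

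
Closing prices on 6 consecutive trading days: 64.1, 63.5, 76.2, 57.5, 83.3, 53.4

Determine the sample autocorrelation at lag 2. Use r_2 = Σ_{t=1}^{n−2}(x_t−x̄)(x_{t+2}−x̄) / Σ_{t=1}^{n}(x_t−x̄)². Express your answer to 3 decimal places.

0.442

Mean x̄ = (64.1 + 63.5 + 76.2 + 57.5 + 83.3 + 53.4)/6 = 66.3333
Deviations from mean: -2.2333, -2.8333, 9.8667, -8.8333, 16.9667, -12.9333
Numerator Σ_{t=1}^{4}(x_t−x̄)(x_{t+2}−x̄) = 284.6411
Denominator Σ(x_t−x̄)² = 643.5333
r_2 = 284.6411 / 643.5333 = 0.442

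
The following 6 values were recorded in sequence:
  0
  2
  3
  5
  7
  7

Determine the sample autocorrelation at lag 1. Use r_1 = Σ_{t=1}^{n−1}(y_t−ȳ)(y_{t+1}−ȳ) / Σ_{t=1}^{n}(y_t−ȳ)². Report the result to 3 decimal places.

0.525

Mean ȳ = (0 + 2 + 3 + 5 + 7 + 7)/6 = 4.0000
Deviations from mean: -4.0000, -2.0000, -1.0000, 1.0000, 3.0000, 3.0000
Σ(y_t−ȳ)(y_{t+1}−ȳ) = (8.0000) + (2.0000) + (-1.0000) + (3.0000) + (9.0000) = 21.0000
Denominator Σ(y_t−ȳ)² = 40.0000
r_1 = 21.0000 / 40.0000 = 0.525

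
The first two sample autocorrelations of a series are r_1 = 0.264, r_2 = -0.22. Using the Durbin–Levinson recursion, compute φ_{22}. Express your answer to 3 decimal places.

-0.311

φ_{22} = (r_2 − r_1²) / (1 − r_1²)
r_1² = (0.264)² = 0.069696
Numerator = -0.22 − 0.0697 = -0.2897; denominator = 1 − 0.0697 = 0.9303
φ_{22} = -0.2897 / 0.9303 = -0.311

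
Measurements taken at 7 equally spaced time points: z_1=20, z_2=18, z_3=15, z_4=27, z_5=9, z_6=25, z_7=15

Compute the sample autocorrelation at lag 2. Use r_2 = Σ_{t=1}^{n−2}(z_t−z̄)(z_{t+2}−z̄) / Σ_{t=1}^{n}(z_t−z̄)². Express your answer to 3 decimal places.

Mean z̄ = (20 + 18 + 15 + 27 + 9 + 25 + 15)/7 = 18.4286
Numerator Σ_{t=1}^{5}(z_t−z̄)(z_{t+2}−z̄) = 111.9184
Denominator Σ(z_t−z̄)² = 231.7143
r_2 = 111.9184 / 231.7143 = 0.483

0.483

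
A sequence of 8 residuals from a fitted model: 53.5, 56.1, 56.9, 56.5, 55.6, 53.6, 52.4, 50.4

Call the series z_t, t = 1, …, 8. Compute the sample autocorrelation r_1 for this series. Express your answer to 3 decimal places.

Mean z̄ = (53.5 + 56.1 + 56.9 + 56.5 + 55.6 + 53.6 + 52.4 + 50.4)/8 = 54.3750
Σ(z_t−z̄)(z_{t+1}−z̄) = (-1.5094) + (4.3556) + (5.3656) + (2.6031) + (-0.9494) + (1.5306) + (7.8506) = 19.2469
Denominator Σ(z_t−z̄)² = 36.4350
r_1 = 19.2469 / 36.4350 = 0.528

0.528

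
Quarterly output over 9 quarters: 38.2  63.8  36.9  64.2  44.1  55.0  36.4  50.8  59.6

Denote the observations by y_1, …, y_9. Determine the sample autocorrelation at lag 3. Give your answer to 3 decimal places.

-0.445

Mean ȳ = (38.2 + 63.8 + 36.9 + 64.2 + 44.1 + 55.0 + 36.4 + 50.8 + 59.6)/9 = 49.8889
Numerator Σ_{t=1}^{6}(y_t−ȳ)(y_{t+3}−ȳ) = -462.8793
Denominator Σ(y_t−ȳ)² = 1040.3889
r_3 = -462.8793 / 1040.3889 = -0.445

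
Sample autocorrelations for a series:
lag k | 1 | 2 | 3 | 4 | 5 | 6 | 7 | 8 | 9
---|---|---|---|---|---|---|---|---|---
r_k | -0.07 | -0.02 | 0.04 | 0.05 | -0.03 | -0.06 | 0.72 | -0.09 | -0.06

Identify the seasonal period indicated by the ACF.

The largest autocorrelation is r_7 = 0.72; the remaining lags stay at or below 0.05.
The dominant spike at lag 7 indicates a seasonal period of 7.

7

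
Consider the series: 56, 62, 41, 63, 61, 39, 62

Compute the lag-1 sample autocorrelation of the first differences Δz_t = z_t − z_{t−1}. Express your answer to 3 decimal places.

First differences Δz: 6, -21, 22, -2, -22, 23
Mean of differences = 1.0000
Numerator Σ(Δz_t−Δz̄)(Δz_{t+1}−Δz̄) = -1072.0000
Denominator Σ(Δz_t−Δz̄)² = 1972.0000
r_1(Δz) = -1072.0000 / 1972.0000 = -0.544

-0.544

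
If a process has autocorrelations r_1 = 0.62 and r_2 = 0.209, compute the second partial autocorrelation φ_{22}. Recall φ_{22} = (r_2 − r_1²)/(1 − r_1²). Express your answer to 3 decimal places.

φ_{22} = (r_2 − r_1²) / (1 − r_1²)
r_1² = (0.62)² = 0.3844
Numerator = 0.209 − 0.3844 = -0.1754; denominator = 1 − 0.3844 = 0.6156
φ_{22} = -0.1754 / 0.6156 = -0.285

-0.285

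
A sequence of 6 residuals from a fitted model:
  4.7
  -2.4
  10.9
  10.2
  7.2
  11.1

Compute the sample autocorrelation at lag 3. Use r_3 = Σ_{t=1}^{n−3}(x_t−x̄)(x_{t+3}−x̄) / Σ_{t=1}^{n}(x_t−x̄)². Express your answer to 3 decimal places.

0.050

Mean x̄ = (4.7 − 2.4 + 10.9 + 10.2 + 7.2 + 11.1)/6 = 6.9500
Numerator Σ_{t=1}^{3}(x_t−x̄)(x_{t+3}−x̄) = 6.7425
Denominator Σ(x_t−x̄)² = 135.9350
r_3 = 6.7425 / 135.9350 = 0.050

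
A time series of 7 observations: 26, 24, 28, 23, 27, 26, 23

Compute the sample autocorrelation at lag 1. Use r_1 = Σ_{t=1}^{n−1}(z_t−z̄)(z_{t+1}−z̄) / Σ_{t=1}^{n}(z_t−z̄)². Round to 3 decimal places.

-0.638

Mean z̄ = (26 + 24 + 28 + 23 + 27 + 26 + 23)/7 = 25.2857
Deviations from mean: 0.7143, -1.2857, 2.7143, -2.2857, 1.7143, 0.7143, -2.2857
Numerator Σ_{t=1}^{6}(z_t−z̄)(z_{t+1}−z̄) = -14.9388
Denominator Σ(z_t−z̄)² = 23.4286
r_1 = -14.9388 / 23.4286 = -0.638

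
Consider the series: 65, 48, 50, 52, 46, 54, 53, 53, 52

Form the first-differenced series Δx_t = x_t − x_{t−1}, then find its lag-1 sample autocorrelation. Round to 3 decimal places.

-0.245

First differences Δx: -17, 2, 2, -6, 8, -1, 0, -1
Mean of differences = -1.6250
Numerator Σ(Δx_t−Δx̄)(Δx_{t+1}−Δx̄) = -92.5156
Denominator Σ(Δx_t−Δx̄)² = 377.8750
r_1(Δx) = -92.5156 / 377.8750 = -0.245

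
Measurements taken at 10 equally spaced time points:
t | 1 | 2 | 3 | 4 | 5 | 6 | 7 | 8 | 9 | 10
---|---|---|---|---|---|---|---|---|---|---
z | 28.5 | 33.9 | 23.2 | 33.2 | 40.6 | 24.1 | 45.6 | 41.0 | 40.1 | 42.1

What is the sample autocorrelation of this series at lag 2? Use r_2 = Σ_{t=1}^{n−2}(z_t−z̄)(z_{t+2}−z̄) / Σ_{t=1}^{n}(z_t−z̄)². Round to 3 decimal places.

Mean z̄ = (28.5 + 33.9 + 23.2 + 33.2 + 40.6 + 24.1 + 45.6 + 41.0 + 40.1 + 42.1)/10 = 35.2300
Numerator Σ_{t=1}^{8}(z_t−z̄)(z_{t+2}−z̄) = 123.2632
Denominator Σ(z_t−z̄)² = 560.3610
r_2 = 123.2632 / 560.3610 = 0.220

0.220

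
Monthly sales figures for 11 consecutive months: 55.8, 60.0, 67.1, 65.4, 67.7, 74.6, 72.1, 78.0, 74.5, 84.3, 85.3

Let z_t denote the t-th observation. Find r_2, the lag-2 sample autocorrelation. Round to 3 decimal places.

0.325

Mean z̄ = (55.8 + 60.0 + 67.1 + 65.4 + 67.7 + 74.6 + 72.1 + 78.0 + 74.5 + 84.3 + 85.3)/11 = 71.3455
Numerator Σ_{t=1}^{9}(z_t−z̄)(z_{t+2}−z̄) = 281.0922
Denominator Σ(z_t−z̄)² = 864.9873
r_2 = 281.0922 / 864.9873 = 0.325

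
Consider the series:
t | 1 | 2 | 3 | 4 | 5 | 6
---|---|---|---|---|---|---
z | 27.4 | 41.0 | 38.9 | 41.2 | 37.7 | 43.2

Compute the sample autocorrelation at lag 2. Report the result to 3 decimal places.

0.097

Mean z̄ = (27.4 + 41.0 + 38.9 + 41.2 + 37.7 + 43.2)/6 = 38.2333
Deviations from mean: -10.8333, 2.7667, 0.6667, 2.9667, -0.5333, 4.9667
Numerator Σ_{t=1}^{4}(z_t−z̄)(z_{t+2}−z̄) = 15.3644
Denominator Σ(z_t−z̄)² = 159.2133
r_2 = 15.3644 / 159.2133 = 0.097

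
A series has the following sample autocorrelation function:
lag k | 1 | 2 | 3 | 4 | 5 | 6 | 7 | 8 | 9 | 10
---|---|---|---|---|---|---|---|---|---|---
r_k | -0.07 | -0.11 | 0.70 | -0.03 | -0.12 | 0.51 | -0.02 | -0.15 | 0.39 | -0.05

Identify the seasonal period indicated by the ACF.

3

The largest autocorrelation is r_3 = 0.70, with weaker echoes at lags 6 (0.51) and 9 (0.39); the remaining lags stay at or below -0.02.
The dominant spike at lag 3 indicates a seasonal period of 3.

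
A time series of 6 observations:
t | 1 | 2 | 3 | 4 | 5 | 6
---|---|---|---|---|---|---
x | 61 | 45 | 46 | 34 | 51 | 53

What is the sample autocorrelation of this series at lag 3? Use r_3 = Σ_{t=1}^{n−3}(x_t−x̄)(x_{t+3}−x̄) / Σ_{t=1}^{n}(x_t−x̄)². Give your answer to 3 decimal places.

Mean x̄ = (61 + 45 + 46 + 34 + 51 + 53)/6 = 48.3333
Numerator Σ_{t=1}^{3}(x_t−x̄)(x_{t+3}−x̄) = -201.3333
Denominator Σ(x_t−x̄)² = 411.3333
r_3 = -201.3333 / 411.3333 = -0.489

-0.489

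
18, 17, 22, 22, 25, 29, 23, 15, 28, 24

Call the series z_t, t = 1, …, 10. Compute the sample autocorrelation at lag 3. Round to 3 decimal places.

Mean z̄ = (18 + 17 + 22 + 22 + 25 + 29 + 23 + 15 + 28 + 24)/10 = 22.3000
Σ(z_t−z̄)(z_{t+3}−z̄) = (1.2900) + (-14.3100) + (-2.0100) + (-0.2100) + (-19.7100) + (38.1900) + (1.1900) = 4.4300
Denominator Σ(z_t−z̄)² = 188.1000
r_3 = 4.4300 / 188.1000 = 0.024

0.024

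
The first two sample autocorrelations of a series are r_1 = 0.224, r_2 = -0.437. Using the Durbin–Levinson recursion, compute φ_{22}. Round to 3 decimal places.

-0.513

φ_{22} = (r_2 − r_1²) / (1 − r_1²)
r_1² = (0.224)² = 0.050176
Numerator = -0.437 − 0.0502 = -0.4872; denominator = 1 − 0.0502 = 0.9498
φ_{22} = -0.4872 / 0.9498 = -0.513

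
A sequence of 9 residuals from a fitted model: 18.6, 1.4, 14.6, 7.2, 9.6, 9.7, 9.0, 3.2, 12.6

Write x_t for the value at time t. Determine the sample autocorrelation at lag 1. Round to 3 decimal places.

Mean x̄ = (18.6 + 1.4 + 14.6 + 7.2 + 9.6 + 9.7 + 9.0 + 3.2 + 12.6)/9 = 9.5444
Numerator Σ_{t=1}^{8}(x_t−x̄)(x_{t+1}−x̄) = -142.9175
Denominator Σ(x_t−x̄)² = 229.3022
r_1 = -142.9175 / 229.3022 = -0.623

-0.623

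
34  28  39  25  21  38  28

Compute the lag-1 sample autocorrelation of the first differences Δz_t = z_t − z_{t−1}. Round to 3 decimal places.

-0.523

First differences Δz: -6, 11, -14, -4, 17, -10
Mean of differences = -1.0000
Numerator Σ(Δz_t−Δz̄)(Δz_{t+1}−Δz̄) = -393.0000
Denominator Σ(Δz_t−Δz̄)² = 752.0000
r_1(Δz) = -393.0000 / 752.0000 = -0.523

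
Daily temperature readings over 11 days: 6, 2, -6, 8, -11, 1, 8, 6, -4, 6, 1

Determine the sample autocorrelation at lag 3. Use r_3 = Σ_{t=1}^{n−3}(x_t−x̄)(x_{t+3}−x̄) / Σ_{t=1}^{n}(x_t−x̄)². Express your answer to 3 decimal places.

Mean x̄ = (6 + 2 − 6 + 8 − 11 + 1 + 8 + 6 − 4 + 6 + 1)/11 = 1.5455
Numerator Σ_{t=1}^{8}(x_t−x̄)(x_{t+3}−x̄) = 42.2893
Denominator Σ(x_t−x̄)² = 388.7273
r_3 = 42.2893 / 388.7273 = 0.109

0.109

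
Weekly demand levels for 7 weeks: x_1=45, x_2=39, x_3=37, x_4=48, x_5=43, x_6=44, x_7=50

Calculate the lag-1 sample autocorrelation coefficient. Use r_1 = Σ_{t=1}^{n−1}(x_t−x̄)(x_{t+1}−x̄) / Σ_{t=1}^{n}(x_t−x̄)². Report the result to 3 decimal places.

-0.037

Mean x̄ = (45 + 39 + 37 + 48 + 43 + 44 + 50)/7 = 43.7143
Numerator Σ_{t=1}^{6}(x_t−x̄)(x_{t+1}−x̄) = -4.6531
Denominator Σ(x_t−x̄)² = 127.4286
r_1 = -4.6531 / 127.4286 = -0.037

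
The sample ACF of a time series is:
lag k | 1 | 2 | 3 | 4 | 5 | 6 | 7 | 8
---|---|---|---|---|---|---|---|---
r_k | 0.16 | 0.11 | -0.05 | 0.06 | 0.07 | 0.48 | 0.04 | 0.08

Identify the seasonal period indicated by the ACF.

6

The largest autocorrelation is r_6 = 0.48; the remaining lags stay at or below 0.16.
The dominant spike at lag 6 indicates a seasonal period of 6.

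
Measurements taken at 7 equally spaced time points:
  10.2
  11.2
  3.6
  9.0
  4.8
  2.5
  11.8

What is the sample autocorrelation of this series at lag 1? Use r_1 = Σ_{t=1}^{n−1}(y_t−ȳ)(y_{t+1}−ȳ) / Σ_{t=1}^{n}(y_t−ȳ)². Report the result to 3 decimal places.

Mean ȳ = (10.2 + 11.2 + 3.6 + 9.0 + 4.8 + 2.5 + 11.8)/7 = 7.5857
Deviations from mean: 2.6143, 3.6143, -3.9857, 1.4143, -2.7857, -5.0857, 4.2143
Σ(y_t−ȳ)(y_{t+1}−ȳ) = (9.4488) + (-14.4055) + (-5.6369) + (-3.9398) + (14.1673) + (-21.4327) = -21.7988
Denominator Σ(y_t−ȳ)² = 89.1686
r_1 = -21.7988 / 89.1686 = -0.244

-0.244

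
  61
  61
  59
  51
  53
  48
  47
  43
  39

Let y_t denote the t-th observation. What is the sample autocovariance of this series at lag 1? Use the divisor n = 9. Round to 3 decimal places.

34.691

Mean ȳ = (61 + 61 + 59 + 51 + 53 + 48 + 47 + 43 + 39)/9 = 51.3333
Σ_{t=1}^{8}(y_t−ȳ)(y_{t+1}−ȳ) = 312.2222
γ_1 = 312.2222 / 9 = 34.691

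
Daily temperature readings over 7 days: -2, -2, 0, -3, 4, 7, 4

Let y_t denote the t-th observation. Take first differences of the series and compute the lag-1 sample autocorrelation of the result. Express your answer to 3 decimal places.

-0.338

First differences Δy: 0, 2, -3, 7, 3, -3
Mean of differences = 1.0000
Numerator Σ(Δy_t−Δȳ)(Δy_{t+1}−Δȳ) = -25.0000
Denominator Σ(Δy_t−Δȳ)² = 74.0000
r_1(Δy) = -25.0000 / 74.0000 = -0.338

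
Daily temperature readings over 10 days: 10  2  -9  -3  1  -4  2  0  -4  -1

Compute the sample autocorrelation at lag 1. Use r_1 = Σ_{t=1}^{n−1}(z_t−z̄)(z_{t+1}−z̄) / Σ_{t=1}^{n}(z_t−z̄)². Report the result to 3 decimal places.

Mean z̄ = (10 + 2 − 9 − 3 + 1 − 4 + 2 + 0 − 4 − 1)/10 = -0.6000
Numerator Σ_{t=1}^{9}(z_t−z̄)(z_{t+1}−z̄) = 8.6400
Denominator Σ(z_t−z̄)² = 228.4000
r_1 = 8.6400 / 228.4000 = 0.038

0.038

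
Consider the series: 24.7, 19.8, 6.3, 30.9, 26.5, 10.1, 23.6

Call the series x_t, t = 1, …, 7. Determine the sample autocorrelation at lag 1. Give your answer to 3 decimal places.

Mean x̄ = (24.7 + 19.8 + 6.3 + 30.9 + 26.5 + 10.1 + 23.6)/7 = 20.2714
Deviations from mean: 4.4286, -0.4714, -13.9714, 10.6286, 6.2286, -10.1714, 3.3286
Σ(x_t−x̄)(x_{t+1}−x̄) = (-2.0878) + (6.5865) + (-148.4963) + (66.2008) + (-63.3535) + (-33.8563) = -175.0065
Denominator Σ(x_t−x̄)² = 481.3343
r_1 = -175.0065 / 481.3343 = -0.364

-0.364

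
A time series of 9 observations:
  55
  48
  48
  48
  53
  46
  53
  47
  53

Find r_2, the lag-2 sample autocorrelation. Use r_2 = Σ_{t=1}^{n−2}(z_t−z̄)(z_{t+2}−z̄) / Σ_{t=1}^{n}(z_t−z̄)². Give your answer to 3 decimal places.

Mean z̄ = (55 + 48 + 48 + 48 + 53 + 46 + 53 + 47 + 53)/9 = 50.1111
Σ(z_t−z̄)(z_{t+2}−z̄) = (-10.3210) + (4.4568) + (-6.0988) + (8.6790) + (8.3457) + (12.7901) + (8.3457) = 26.1975
Denominator Σ(z_t−z̄)² = 88.8889
r_2 = 26.1975 / 88.8889 = 0.295

0.295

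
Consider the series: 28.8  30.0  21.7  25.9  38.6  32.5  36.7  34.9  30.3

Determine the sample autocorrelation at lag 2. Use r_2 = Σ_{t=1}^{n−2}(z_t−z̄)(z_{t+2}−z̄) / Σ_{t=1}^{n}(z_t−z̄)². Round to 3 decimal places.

-0.034

Mean z̄ = (28.8 + 30.0 + 21.7 + 25.9 + 38.6 + 32.5 + 36.7 + 34.9 + 30.3)/9 = 31.0444
Σ(z_t−z̄)(z_{t+2}−z̄) = (20.9731) + (5.3731) + (-70.6025) + (-7.4880) + (42.7309) + (5.6120) + (-4.2102) = -7.6117
Denominator Σ(z_t−z̄)² = 226.5222
r_2 = -7.6117 / 226.5222 = -0.034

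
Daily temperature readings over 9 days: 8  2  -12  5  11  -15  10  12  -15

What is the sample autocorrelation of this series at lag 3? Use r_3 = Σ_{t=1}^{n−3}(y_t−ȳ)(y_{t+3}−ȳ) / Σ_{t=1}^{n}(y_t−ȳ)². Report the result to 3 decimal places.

0.617

Mean ȳ = (8 + 2 − 12 + 5 + 11 − 15 + 10 + 12 − 15)/9 = 0.6667
Σ(y_t−ȳ)(y_{t+3}−ȳ) = (31.7778) + (13.7778) + (198.4444) + (40.4444) + (117.1111) + (245.4444) = 647.0000
Denominator Σ(y_t−ȳ)² = 1048.0000
r_3 = 647.0000 / 1048.0000 = 0.617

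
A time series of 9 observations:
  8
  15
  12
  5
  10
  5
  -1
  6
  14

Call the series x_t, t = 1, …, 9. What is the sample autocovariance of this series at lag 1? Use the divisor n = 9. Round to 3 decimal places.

4.204

Mean x̄ = (8 + 15 + 12 + 5 + 10 + 5 − 1 + 6 + 14)/9 = 8.2222
Σ_{t=1}^{8}(x_t−x̄)(x_{t+1}−x̄) = 37.8395
γ_1 = 37.8395 / 9 = 4.204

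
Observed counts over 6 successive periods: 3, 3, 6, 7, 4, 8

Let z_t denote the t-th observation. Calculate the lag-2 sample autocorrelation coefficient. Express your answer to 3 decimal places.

Mean z̄ = (3 + 3 + 6 + 7 + 4 + 8)/6 = 5.1667
Σ(z_t−z̄)(z_{t+2}−z̄) = (-1.8056) + (-3.9722) + (-0.9722) + (5.1944) = -1.5556
Denominator Σ(z_t−z̄)² = 22.8333
r_2 = -1.5556 / 22.8333 = -0.068

-0.068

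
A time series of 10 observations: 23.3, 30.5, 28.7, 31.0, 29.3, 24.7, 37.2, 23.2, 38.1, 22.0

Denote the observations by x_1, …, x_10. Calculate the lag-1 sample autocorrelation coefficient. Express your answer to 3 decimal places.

-0.716

Mean x̄ = (23.3 + 30.5 + 28.7 + 31.0 + 29.3 + 24.7 + 37.2 + 23.2 + 38.1 + 22.0)/10 = 28.8000
Numerator Σ_{t=1}^{9}(x_t−x̄)(x_{t+1}−x̄) = -207.4900
Denominator Σ(x_t−x̄)² = 289.7000
r_1 = -207.4900 / 289.7000 = -0.716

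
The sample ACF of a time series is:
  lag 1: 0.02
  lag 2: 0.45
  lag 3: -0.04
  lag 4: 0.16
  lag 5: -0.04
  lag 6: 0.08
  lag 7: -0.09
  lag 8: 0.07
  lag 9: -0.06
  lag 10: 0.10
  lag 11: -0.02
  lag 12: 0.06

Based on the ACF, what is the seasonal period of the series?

The largest autocorrelation is r_2 = 0.45, with a weaker echo at lag 4 (0.16); the remaining lags stay at or below 0.10.
The dominant spike at lag 2 indicates a seasonal period of 2.

2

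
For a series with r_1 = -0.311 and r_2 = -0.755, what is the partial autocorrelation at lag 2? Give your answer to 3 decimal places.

-0.943

φ_{22} = (r_2 − r_1²) / (1 − r_1²)
r_1² = (-0.311)² = 0.096721
Numerator = -0.755 − 0.0967 = -0.8517; denominator = 1 − 0.0967 = 0.9033
φ_{22} = -0.8517 / 0.9033 = -0.943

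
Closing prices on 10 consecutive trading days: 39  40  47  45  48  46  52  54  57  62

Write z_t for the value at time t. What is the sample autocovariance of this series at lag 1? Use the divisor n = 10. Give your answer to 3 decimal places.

Mean z̄ = (39 + 40 + 47 + 45 + 48 + 46 + 52 + 54 + 57 + 62)/10 = 49.0000
Σ_{t=1}^{9}(z_t−z̄)(z_{t+1}−z̄) = 273.0000
γ_1 = 273.0000 / 10 = 27.300

27.300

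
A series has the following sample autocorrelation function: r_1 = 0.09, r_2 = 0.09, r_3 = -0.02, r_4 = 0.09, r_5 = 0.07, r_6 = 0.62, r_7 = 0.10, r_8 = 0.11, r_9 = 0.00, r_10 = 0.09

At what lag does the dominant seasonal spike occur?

The largest autocorrelation is r_6 = 0.62; the remaining lags stay at or below 0.11.
The dominant spike at lag 6 indicates a seasonal period of 6.

6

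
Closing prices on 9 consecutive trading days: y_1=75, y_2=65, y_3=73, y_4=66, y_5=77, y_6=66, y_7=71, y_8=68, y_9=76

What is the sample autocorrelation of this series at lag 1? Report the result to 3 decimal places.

Mean ȳ = (75 + 65 + 73 + 66 + 77 + 66 + 71 + 68 + 76)/9 = 70.7778
Numerator Σ_{t=1}^{8}(y_t−ȳ)(y_{t+1}−ȳ) = -123.4938
Denominator Σ(y_t−ȳ)² = 175.5556
r_1 = -123.4938 / 175.5556 = -0.703

-0.703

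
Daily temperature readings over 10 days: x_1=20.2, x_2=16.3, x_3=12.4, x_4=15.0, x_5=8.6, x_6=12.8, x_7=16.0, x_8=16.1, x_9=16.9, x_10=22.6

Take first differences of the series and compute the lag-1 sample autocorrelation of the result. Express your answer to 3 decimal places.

-0.146

First differences Δx: -3.9, -3.9, 2.6, -6.4, 4.2, 3.2, 0.1, 0.8, 5.7
Mean of differences = 0.2667
Numerator Σ(Δx_t−Δx̄)(Δx_{t+1}−Δx̄) = -20.2811
Denominator Σ(Δx_t−Δx̄)² = 138.5200
r_1(Δx) = -20.2811 / 138.5200 = -0.146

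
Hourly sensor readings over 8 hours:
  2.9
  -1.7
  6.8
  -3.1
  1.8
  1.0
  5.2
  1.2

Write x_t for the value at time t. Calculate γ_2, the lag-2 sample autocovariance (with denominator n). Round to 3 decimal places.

Mean x̄ = (2.9 − 1.7 + 6.8 − 3.1 + 1.8 + 1.0 + 5.2 + 1.2)/8 = 1.7625
Σ_{t=1}^{6}(x_t−x̄)(x_{t+2}−x̄) = 27.0209
γ_2 = 27.0209 / 8 = 3.378

3.378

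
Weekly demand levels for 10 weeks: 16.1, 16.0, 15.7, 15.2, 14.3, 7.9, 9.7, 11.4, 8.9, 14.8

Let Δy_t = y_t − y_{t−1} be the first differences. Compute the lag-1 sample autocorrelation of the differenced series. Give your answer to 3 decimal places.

First differences Δy: -0.1, -0.3, -0.5, -0.9, -6.4, 1.8, 1.7, -2.5, 5.9
Mean of differences = -0.1444
Numerator Σ(Δy_t−Δȳ)(Δy_{t+1}−Δȳ) = -22.1164
Denominator Σ(Δy_t−Δȳ)² = 89.1222
r_1(Δy) = -22.1164 / 89.1222 = -0.248

-0.248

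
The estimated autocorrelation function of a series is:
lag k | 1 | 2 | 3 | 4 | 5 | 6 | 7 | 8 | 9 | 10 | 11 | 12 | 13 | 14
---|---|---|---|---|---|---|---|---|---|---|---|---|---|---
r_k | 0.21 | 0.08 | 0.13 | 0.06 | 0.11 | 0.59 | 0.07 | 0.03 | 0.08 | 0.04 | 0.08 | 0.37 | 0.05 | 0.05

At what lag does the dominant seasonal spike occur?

6

The largest autocorrelation is r_6 = 0.59, with a weaker echo at lag 12 (0.37); the remaining lags stay at or below 0.21. The elevated value at lag 1 (0.21), dropping to 0.08 at lag 2, reflects decaying short-term dependence rather than seasonality.
The dominant spike at lag 6 indicates a seasonal period of 6.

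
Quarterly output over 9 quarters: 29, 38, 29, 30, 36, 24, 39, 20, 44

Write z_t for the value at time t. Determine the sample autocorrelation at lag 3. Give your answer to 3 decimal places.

-0.218

Mean z̄ = (29 + 38 + 29 + 30 + 36 + 24 + 39 + 20 + 44)/9 = 32.1111
Σ(z_t−z̄)(z_{t+3}−z̄) = (6.5679) + (22.9012) + (25.2346) + (-14.5432) + (-47.0988) + (-96.4321) = -103.3704
Denominator Σ(z_t−z̄)² = 474.8889
r_3 = -103.3704 / 474.8889 = -0.218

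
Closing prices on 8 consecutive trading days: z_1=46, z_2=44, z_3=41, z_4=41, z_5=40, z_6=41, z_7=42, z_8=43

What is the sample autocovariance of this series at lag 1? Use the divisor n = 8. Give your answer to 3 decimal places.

1.461

Mean z̄ = (46 + 44 + 41 + 41 + 40 + 41 + 42 + 43)/8 = 42.2500
Σ_{t=1}^{7}(z_t−z̄)(z_{t+1}−z̄) = 11.6875
γ_1 = 11.6875 / 8 = 1.461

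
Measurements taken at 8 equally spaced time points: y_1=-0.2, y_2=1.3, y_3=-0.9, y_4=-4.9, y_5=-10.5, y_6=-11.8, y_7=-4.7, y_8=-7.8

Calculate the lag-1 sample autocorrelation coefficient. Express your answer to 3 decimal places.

0.552

Mean ȳ = (-0.2 + 1.3 − 0.9 − 4.9 − 10.5 − 11.8 − 4.7 − 7.8)/8 = -4.9375
Deviations from mean: 4.7375, 6.2375, 4.0375, 0.0375, -5.5625, -6.8625, 0.2375, -2.8625
Numerator Σ_{t=1}^{7}(y_t−ȳ)(y_{t+1}−ȳ) = 90.5398
Denominator Σ(y_t−ȳ)² = 163.9388
r_1 = 90.5398 / 163.9388 = 0.552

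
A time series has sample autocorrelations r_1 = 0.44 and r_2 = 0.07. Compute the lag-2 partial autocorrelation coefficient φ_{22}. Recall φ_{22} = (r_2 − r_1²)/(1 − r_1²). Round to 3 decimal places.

-0.153

φ_{22} = (r_2 − r_1²) / (1 − r_1²)
r_1² = (0.44)² = 0.1936
Numerator = 0.07 − 0.1936 = -0.1236; denominator = 1 − 0.1936 = 0.8064
φ_{22} = -0.1236 / 0.8064 = -0.153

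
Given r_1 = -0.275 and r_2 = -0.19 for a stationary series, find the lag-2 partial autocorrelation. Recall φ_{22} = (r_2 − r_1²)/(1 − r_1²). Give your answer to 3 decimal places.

φ_{22} = (r_2 − r_1²) / (1 − r_1²)
r_1² = (-0.275)² = 0.075625
Numerator = -0.19 − 0.0756 = -0.2656; denominator = 1 − 0.0756 = 0.9244
φ_{22} = -0.2656 / 0.9244 = -0.287

-0.287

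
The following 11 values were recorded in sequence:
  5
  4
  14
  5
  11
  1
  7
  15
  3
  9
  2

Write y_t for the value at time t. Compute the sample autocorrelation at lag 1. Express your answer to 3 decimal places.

-0.487

Mean ȳ = (5 + 4 + 14 + 5 + 11 + 1 + 7 + 15 + 3 + 9 + 2)/11 = 6.9091
Numerator Σ_{t=1}^{10}(y_t−ȳ)(y_{t+1}−ȳ) = -110.4628
Denominator Σ(y_t−ȳ)² = 226.9091
r_1 = -110.4628 / 226.9091 = -0.487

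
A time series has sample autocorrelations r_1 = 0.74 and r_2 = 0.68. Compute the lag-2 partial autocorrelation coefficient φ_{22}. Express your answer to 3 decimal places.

0.293

φ_{22} = (r_2 − r_1²) / (1 − r_1²)
r_1² = (0.74)² = 0.5476
Numerator = 0.68 − 0.5476 = 0.1324; denominator = 1 − 0.5476 = 0.4524
φ_{22} = 0.1324 / 0.4524 = 0.293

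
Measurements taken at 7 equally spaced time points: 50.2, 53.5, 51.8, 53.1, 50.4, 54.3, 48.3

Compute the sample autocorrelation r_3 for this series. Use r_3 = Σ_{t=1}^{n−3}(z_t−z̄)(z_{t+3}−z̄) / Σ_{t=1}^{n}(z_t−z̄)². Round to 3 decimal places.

Mean z̄ = (50.2 + 53.5 + 51.8 + 53.1 + 50.4 + 54.3 + 48.3)/7 = 51.6571
Deviations from mean: -1.4571, 1.8429, 0.1429, 1.4429, -1.2571, 2.6429, -3.3571
Σ(z_t−z̄)(z_{t+3}−z̄) = (-2.1024) + (-2.3167) + (0.3776) + (-4.8439) = -8.8855
Denominator Σ(z_t−z̄)² = 27.4571
r_3 = -8.8855 / 27.4571 = -0.324

-0.324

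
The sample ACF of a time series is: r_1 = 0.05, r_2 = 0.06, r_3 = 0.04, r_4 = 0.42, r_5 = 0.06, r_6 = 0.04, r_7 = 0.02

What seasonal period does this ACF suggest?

The largest autocorrelation is r_4 = 0.42; the remaining lags stay at or below 0.06.
The dominant spike at lag 4 indicates a seasonal period of 4.

4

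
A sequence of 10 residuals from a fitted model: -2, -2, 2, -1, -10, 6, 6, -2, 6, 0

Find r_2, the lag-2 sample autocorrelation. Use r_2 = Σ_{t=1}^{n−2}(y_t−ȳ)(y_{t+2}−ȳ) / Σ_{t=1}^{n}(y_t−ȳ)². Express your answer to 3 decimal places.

Mean ȳ = (-2 − 2 + 2 − 1 − 10 + 6 + 6 − 2 + 6 + 0)/10 = 0.3000
Numerator Σ_{t=1}^{8}(y_t−ȳ)(y_{t+2}−ȳ) = -64.4800
Denominator Σ(y_t−ȳ)² = 224.1000
r_2 = -64.4800 / 224.1000 = -0.288

-0.288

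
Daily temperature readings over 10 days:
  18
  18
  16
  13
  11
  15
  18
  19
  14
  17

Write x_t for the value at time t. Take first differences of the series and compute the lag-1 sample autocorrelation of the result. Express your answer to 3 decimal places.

-0.019

First differences Δx: 0, -2, -3, -2, 4, 3, 1, -5, 3
Mean of differences = -0.1111
Numerator Σ(Δx_t−Δx̄)(Δx_{t+1}−Δx̄) = -1.4568
Denominator Σ(Δx_t−Δx̄)² = 76.8889
r_1(Δx) = -1.4568 / 76.8889 = -0.019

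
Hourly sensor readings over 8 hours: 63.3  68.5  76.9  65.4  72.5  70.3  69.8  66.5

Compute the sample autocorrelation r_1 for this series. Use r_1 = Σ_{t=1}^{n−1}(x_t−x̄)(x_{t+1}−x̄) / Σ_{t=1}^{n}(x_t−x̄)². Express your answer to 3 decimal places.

-0.311

Mean x̄ = (63.3 + 68.5 + 76.9 + 65.4 + 72.5 + 70.3 + 69.8 + 66.5)/8 = 69.1500
Deviations from mean: -5.8500, -0.6500, 7.7500, -3.7500, 3.3500, 1.1500, 0.6500, -2.6500
Σ(x_t−x̄)(x_{t+1}−x̄) = (3.8025) + (-5.0375) + (-29.0625) + (-12.5625) + (3.8525) + (0.7475) + (-1.7225) = -39.9825
Denominator Σ(x_t−x̄)² = 128.7600
r_1 = -39.9825 / 128.7600 = -0.311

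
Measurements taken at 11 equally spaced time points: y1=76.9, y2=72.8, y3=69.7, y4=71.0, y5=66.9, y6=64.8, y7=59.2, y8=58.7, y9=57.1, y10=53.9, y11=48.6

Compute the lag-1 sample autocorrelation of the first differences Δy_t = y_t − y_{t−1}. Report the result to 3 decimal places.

-0.290

First differences Δy: -4.1, -3.1, 1.3, -4.1, -2.1, -5.6, -0.5, -1.6, -3.2, -5.3
Mean of differences = -2.8300
Numerator Σ(Δy_t−Δȳ)(Δy_{t+1}−Δȳ) = -12.0959
Denominator Σ(Δy_t−Δȳ)² = 41.7410
r_1(Δy) = -12.0959 / 41.7410 = -0.290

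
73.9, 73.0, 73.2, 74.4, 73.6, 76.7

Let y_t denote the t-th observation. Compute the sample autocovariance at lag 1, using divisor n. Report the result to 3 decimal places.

-0.073

Mean ȳ = (73.9 + 73.0 + 73.2 + 74.4 + 73.6 + 76.7)/6 = 74.1333
Σ_{t=1}^{5}(y_t−ȳ)(y_{t+1}−ȳ) = -0.4378
γ_1 = -0.4378 / 6 = -0.073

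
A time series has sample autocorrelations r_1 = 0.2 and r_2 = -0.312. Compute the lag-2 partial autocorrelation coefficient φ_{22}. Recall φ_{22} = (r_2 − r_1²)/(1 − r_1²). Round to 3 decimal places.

-0.367

φ_{22} = (r_2 − r_1²) / (1 − r_1²)
r_1² = (0.2)² = 0.04
Numerator = -0.312 − 0.0400 = -0.3520; denominator = 1 − 0.0400 = 0.9600
φ_{22} = -0.3520 / 0.9600 = -0.367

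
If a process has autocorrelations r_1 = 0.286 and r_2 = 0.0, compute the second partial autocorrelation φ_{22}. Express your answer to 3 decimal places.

-0.089

φ_{22} = (r_2 − r_1²) / (1 − r_1²)
r_1² = (0.286)² = 0.081796
Numerator = 0.0 − 0.0818 = -0.0818; denominator = 1 − 0.0818 = 0.9182
φ_{22} = -0.0818 / 0.9182 = -0.089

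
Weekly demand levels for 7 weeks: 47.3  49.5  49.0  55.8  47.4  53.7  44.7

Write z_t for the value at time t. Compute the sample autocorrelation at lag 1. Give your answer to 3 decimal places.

Mean z̄ = (47.3 + 49.5 + 49.0 + 55.8 + 47.4 + 53.7 + 44.7)/7 = 49.6286
Deviations from mean: -2.3286, -0.1286, -0.6286, 6.1714, -2.2286, 4.0714, -4.9286
Numerator Σ_{t=1}^{6}(z_t−z̄)(z_{t+1}−z̄) = -46.3922
Denominator Σ(z_t−z̄)² = 89.7543
r_1 = -46.3922 / 89.7543 = -0.517

-0.517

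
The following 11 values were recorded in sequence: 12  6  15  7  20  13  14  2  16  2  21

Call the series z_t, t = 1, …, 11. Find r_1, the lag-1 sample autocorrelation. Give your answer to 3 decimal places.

-0.593

Mean z̄ = (12 + 6 + 15 + 7 + 20 + 13 + 14 + 2 + 16 + 2 + 21)/11 = 11.6364
Numerator Σ_{t=1}^{10}(z_t−z̄)(z_{t+1}−z̄) = -257.8595
Denominator Σ(z_t−z̄)² = 434.5455
r_1 = -257.8595 / 434.5455 = -0.593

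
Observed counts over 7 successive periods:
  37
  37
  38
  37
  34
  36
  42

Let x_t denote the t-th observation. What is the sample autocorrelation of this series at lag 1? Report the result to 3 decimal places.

Mean x̄ = (37 + 37 + 38 + 37 + 34 + 36 + 42)/7 = 37.2857
Deviations from mean: -0.2857, -0.2857, 0.7143, -0.2857, -3.2857, -1.2857, 4.7143
Σ(x_t−x̄)(x_{t+1}−x̄) = (0.0816) + (-0.2041) + (-0.2041) + (0.9388) + (4.2245) + (-6.0612) = -1.2245
Denominator Σ(x_t−x̄)² = 35.4286
r_1 = -1.2245 / 35.4286 = -0.035

-0.035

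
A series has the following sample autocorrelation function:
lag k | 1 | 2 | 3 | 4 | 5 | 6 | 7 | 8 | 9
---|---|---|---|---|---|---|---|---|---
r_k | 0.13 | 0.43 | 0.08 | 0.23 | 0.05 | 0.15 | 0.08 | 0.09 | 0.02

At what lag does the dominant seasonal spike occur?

2

The largest autocorrelation is r_2 = 0.43, with weaker echoes at lags 4 (0.23) and 6 (0.15); the remaining lags stay at or below 0.13.
The dominant spike at lag 2 indicates a seasonal period of 2.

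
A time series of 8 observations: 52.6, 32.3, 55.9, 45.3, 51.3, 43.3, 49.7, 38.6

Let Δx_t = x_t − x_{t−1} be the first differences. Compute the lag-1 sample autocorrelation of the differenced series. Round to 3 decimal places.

First differences Δx: -20.3, 23.6, -10.6, 6.0, -8.0, 6.4, -11.1
Mean of differences = -2.0000
Numerator Σ(Δx_t−Δx̄)(Δx_{t+1}−Δx̄) = -932.2800
Denominator Σ(Δx_t−Δx̄)² = 1317.5800
r_1(Δx) = -932.2800 / 1317.5800 = -0.708

-0.708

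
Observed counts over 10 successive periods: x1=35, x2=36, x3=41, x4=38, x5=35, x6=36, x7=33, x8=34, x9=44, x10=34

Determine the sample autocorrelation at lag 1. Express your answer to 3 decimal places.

Mean x̄ = (35 + 36 + 41 + 38 + 35 + 36 + 33 + 34 + 44 + 34)/10 = 36.6000
Numerator Σ_{t=1}^{9}(x_t−x̄)(x_{t+1}−x̄) = -23.7600
Denominator Σ(x_t−x̄)² = 108.4000
r_1 = -23.7600 / 108.4000 = -0.219

-0.219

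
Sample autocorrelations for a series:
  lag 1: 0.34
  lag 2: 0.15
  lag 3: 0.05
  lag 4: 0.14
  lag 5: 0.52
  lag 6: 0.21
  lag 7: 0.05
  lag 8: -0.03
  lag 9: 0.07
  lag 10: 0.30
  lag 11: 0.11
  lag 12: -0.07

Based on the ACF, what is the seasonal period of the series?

5

The largest autocorrelation is r_5 = 0.52; the remaining lags stay at or below 0.34. The elevated value at lag 1 (0.34), dropping to 0.15 at lag 2, reflects decaying short-term dependence rather than seasonality.
The dominant spike at lag 5 indicates a seasonal period of 5.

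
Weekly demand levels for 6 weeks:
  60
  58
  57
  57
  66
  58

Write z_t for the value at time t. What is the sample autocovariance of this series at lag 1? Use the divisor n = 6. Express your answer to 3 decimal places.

Mean z̄ = (60 + 58 + 57 + 57 + 66 + 58)/6 = 59.3333
Σ_{t=1}^{5}(z_t−z̄)(z_{t+1}−z̄) = -16.7778
γ_1 = -16.7778 / 6 = -2.796

-2.796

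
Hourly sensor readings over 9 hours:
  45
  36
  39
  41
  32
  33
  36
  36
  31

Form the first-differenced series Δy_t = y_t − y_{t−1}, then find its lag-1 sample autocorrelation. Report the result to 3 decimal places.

First differences Δy: -9, 3, 2, -9, 1, 3, 0, -5
Mean of differences = -1.7500
Numerator Σ(Δy_t−Δȳ)(Δy_{t+1}−Δȳ) = -48.0625
Denominator Σ(Δy_t−Δȳ)² = 185.5000
r_1(Δy) = -48.0625 / 185.5000 = -0.259

-0.259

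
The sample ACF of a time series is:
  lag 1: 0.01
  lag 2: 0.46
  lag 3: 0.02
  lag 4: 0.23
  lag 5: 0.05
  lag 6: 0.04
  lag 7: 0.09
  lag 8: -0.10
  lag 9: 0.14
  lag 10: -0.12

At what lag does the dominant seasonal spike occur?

The largest autocorrelation is r_2 = 0.46, with a weaker echo at lag 4 (0.23); the remaining lags stay at or below 0.14.
The dominant spike at lag 2 indicates a seasonal period of 2.

2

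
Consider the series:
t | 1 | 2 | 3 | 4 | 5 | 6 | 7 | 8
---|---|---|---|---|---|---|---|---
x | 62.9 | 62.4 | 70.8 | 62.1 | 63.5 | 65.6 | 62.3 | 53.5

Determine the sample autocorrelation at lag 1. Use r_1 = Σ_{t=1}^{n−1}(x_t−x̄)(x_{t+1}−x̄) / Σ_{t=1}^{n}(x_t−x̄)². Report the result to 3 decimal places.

Mean x̄ = (62.9 + 62.4 + 70.8 + 62.1 + 63.5 + 65.6 + 62.3 + 53.5)/8 = 62.8875
Numerator Σ_{t=1}^{7}(x_t−x̄)(x_{t+1}−x̄) = -4.9939
Denominator Σ(x_t−x̄)² = 159.6688
r_1 = -4.9939 / 159.6688 = -0.031

-0.031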